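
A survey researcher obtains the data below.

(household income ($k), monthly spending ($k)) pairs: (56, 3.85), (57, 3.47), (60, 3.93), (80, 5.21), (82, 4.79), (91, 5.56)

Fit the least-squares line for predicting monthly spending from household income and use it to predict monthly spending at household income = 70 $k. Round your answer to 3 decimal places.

n = 6, Σx = 426, Σy = 26.81, Σxy = 1964.73, Σx² = 31390
Sxx = Σx² − (Σx)²/n = 31390 − 30246 = 1144
Sxy = Σxy − (Σx)(Σy)/n = 1964.73 − 1903.51 = 61.22
b = Sxy/Sxx = 61.22/1144 = 0.053514
a = ȳ − b·x̄ = 4.468333 − 0.053514·71 = 0.668840
ŷ(70) = a + b·70 = 0.668840 + 0.053514·70 = 4.414819

4.415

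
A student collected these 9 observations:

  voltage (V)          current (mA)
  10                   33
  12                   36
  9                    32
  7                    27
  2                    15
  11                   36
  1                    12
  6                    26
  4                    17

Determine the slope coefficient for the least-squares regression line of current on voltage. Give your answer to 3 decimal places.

n = 9, Σx = 62, Σy = 234, Σxy = 1901, Σx² = 552
Sxx = Σx² − (Σx)²/n = 552 − 427.111111 = 124.888889
Sxy = Σxy − (Σx)(Σy)/n = 1901 − 1612 = 289
b = Sxy/Sxx = 289/124.888889 = 2.314057

2.314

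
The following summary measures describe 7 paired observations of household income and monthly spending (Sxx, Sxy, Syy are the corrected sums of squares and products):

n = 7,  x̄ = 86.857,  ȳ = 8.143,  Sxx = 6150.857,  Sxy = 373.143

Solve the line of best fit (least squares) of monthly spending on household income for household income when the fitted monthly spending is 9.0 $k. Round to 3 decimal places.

b = Sxy/Sxx = 373.143/6150.857 = 0.060665
a = ȳ − b·x̄ = 8.143 − 0.060665·86.857 = 2.873802
Set a + b·x = 9.0: x = (9.0 − 2.873802) / 0.060665 = 100.983714

100.984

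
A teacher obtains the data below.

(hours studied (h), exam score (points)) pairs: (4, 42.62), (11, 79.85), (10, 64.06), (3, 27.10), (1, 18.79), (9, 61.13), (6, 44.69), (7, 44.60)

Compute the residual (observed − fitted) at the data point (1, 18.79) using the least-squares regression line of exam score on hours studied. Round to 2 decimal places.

n = 8, Σx = 51, Σy = 382.84, Σxy = 2920.03, Σx² = 413
Sxx = Σx² − (Σx)²/n = 413 − 325.125 = 87.875
Sxy = Σxy − (Σx)(Σy)/n = 2920.03 − 2440.605 = 479.425
b = Sxy/Sxx = 479.425/87.875 = 5.455761
a = ȳ − b·x̄ = 47.855 − 5.455761·6.375 = 13.074523
ŷ(1) = 13.074523 + 5.455761·1 = 18.530284
residual = y − ŷ = 18.79 − 18.530284 = 0.259716

0.26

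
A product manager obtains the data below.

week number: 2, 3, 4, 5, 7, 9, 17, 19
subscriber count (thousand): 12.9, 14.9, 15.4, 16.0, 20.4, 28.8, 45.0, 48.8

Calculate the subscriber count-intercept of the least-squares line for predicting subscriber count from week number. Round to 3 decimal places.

n = 8, Σx = 66, Σy = 202.2, Σxy = 2306.3, Σx² = 834
Sxx = Σx² − (Σx)²/n = 834 − 544.5 = 289.5
Sxy = Σxy − (Σx)(Σy)/n = 2306.3 − 1668.15 = 638.15
b = Sxy/Sxx = 638.15/289.5 = 2.204318
a = ȳ − b·x̄ = 25.275 − 2.204318·8.25 = 7.089378

7.089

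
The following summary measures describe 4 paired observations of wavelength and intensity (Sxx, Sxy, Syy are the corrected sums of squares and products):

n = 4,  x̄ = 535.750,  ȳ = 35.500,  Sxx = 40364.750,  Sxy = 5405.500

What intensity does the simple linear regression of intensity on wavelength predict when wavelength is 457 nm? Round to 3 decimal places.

24.954

b = Sxy/Sxx = 5405.5/40364.75 = 0.133916
a = ȳ − b·x̄ = 35.5 − 0.133916·535.75 = -36.245685
ŷ(457) = a + b·457 = -36.245685 + 0.133916·457 = 24.954087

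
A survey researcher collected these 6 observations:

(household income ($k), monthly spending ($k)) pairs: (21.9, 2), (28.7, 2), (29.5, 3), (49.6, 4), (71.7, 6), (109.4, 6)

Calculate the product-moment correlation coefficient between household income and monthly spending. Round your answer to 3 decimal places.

n = 6, Σx = 310.8, Σy = 23, Σxy = 1474.7, Σx² = 21742.96, Σy² = 105
Sxx = Σx² − (Σx)²/n = 21742.96 − 16099.44 = 5643.52
Sxy = Σxy − (Σx)(Σy)/n = 1474.7 − 1191.4 = 283.3
Syy = Σy² − (Σy)²/n = 105 − 88.166667 = 16.833333
r = Sxy/√(Sxx·Syy) = 283.3/√(94999.253333) = 283.3/308.219489 = 0.919150

0.919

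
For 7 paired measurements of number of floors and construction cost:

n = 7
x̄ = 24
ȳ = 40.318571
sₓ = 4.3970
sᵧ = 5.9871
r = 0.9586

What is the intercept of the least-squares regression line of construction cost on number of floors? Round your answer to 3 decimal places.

b = r · sᵧ/sₓ = 0.9586 · 5.9871/4.397 = 1.305261
a = ȳ − b·x̄ = 40.318571 − 1.305261·24 = 8.992299

8.992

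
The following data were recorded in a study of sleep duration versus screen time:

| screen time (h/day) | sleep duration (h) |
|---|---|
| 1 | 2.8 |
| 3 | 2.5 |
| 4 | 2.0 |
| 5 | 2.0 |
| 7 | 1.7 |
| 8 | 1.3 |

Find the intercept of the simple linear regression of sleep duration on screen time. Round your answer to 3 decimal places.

3.002

n = 6, Σx = 28, Σy = 12.3, Σxy = 50.6, Σx² = 164
Sxx = Σx² − (Σx)²/n = 164 − 130.666667 = 33.333333
Sxy = Σxy − (Σx)(Σy)/n = 50.6 − 57.4 = -6.8
b = Sxy/Sxx = -6.8/33.333333 = -0.204
a = ȳ − b·x̄ = 2.05 − (-0.204)·4.666667 = 3.002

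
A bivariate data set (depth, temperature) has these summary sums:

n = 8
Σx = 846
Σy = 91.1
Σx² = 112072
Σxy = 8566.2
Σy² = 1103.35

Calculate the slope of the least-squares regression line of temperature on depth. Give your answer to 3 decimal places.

Sxx = Σx² − (Σx)²/n = 112072 − 89464.5 = 22607.5
Sxy = Σxy − (Σx)(Σy)/n = 8566.2 − 9633.825 = -1067.625
b = Sxy/Sxx = -1067.625/22607.5 = -0.047224

-0.047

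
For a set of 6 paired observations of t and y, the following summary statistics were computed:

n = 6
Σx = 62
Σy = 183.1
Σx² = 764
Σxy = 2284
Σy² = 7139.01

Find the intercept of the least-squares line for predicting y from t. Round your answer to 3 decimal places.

Sxx = Σx² − (Σx)²/n = 764 − 640.666667 = 123.333333
Sxy = Σxy − (Σx)(Σy)/n = 2284 − 1892.033333 = 391.966667
b = Sxy/Sxx = 391.966667/123.333333 = 3.178108
a = ȳ − b·x̄ = 30.516667 − 3.178108·10.333333 = -2.323784

-2.324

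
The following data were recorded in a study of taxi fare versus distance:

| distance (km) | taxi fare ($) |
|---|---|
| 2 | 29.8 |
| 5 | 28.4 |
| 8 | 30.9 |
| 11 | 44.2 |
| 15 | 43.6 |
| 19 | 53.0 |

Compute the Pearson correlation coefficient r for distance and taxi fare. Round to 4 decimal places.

0.9355

n = 6, Σx = 60, Σy = 229.9, Σxy = 2596, Σx² = 800, Σy² = 9313.01
Sxx = Σx² − (Σx)²/n = 800 − 600 = 200
Sxy = Σxy − (Σx)(Σy)/n = 2596 − 2299 = 297
Syy = Σy² − (Σy)²/n = 9313.01 − 8809.001667 = 504.008333
r = Sxy/√(Sxx·Syy) = 297/√(100801.666667) = 297/317.492782 = 0.935454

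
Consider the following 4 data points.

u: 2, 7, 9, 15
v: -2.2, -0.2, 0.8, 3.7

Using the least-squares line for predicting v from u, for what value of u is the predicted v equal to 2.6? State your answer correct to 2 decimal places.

n = 4, Σx = 33, Σy = 2.1, Σxy = 56.9, Σx² = 359
Sxx = Σx² − (Σx)²/n = 359 − 272.25 = 86.75
Sxy = Σxy − (Σx)(Σy)/n = 56.9 − 17.325 = 39.575
b = Sxy/Sxx = 39.575/86.75 = 0.456196
a = ȳ − b·x̄ = 0.525 − 0.456196·8.25 = -3.238617
Set a + b·x = 2.6: x = (2.6 − (-3.238617)) / 0.456196 = 12.798484

12.80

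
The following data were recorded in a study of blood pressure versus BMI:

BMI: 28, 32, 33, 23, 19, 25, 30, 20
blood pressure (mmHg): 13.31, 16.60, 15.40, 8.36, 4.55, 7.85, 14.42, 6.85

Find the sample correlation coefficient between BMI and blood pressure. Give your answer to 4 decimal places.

n = 8, Σx = 210, Σy = 87.34, Σxy = 2456.66, Σx² = 5712, Σy² = 1096.9496
Sxx = Σx² − (Σx)²/n = 5712 − 5512.5 = 199.5
Sxy = Σxy − (Σx)(Σy)/n = 2456.66 − 2292.675 = 163.985
Syy = Σy² − (Σy)²/n = 1096.9496 − 953.53445 = 143.41515
r = Sxy/√(Sxx·Syy) = 163.985/√(28611.322425) = 163.985/169.148817 = 0.969472

0.9695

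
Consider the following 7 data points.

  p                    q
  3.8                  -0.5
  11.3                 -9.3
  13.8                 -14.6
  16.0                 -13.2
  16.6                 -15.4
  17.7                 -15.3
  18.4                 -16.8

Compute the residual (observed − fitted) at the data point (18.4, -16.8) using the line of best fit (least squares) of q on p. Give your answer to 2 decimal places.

0.20

n = 7, Σx = 97.6, Σy = -85.1, Σxy = -1355.24, Σx² = 1515.98
Sxx = Σx² − (Σx)²/n = 1515.98 − 1360.822857 = 155.157143
Sxy = Σxy − (Σx)(Σy)/n = -1355.24 − (-1186.537143) = -168.702857
b = Sxy/Sxx = -168.702857/155.157143 = -1.087303
a = ȳ − b·x̄ = -12.157143 − (-1.087303)·13.942857 = 3.002970
ŷ(18.4) = 3.002970 + (-1.087303)·18.4 = -17.003409
residual = y − ŷ = -16.8 − (-17.003409) = 0.203409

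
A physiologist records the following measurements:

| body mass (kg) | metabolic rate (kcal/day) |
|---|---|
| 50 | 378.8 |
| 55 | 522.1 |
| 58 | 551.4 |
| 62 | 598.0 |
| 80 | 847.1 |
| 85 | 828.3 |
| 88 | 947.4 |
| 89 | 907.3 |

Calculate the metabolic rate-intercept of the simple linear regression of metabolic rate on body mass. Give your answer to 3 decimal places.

n = 8, Σx = 567, Σy = 5580.4, Σxy = 419007.1, Σx² = 42023
Sxx = Σx² − (Σx)²/n = 42023 − 40186.125 = 1836.875
Sxy = Σxy − (Σx)(Σy)/n = 419007.1 − 395510.85 = 23496.25
b = Sxy/Sxx = 23496.25/1836.875 = 12.791426
a = ȳ − b·x̄ = 697.55 − 12.791426·70.875 = -209.042293

-209.042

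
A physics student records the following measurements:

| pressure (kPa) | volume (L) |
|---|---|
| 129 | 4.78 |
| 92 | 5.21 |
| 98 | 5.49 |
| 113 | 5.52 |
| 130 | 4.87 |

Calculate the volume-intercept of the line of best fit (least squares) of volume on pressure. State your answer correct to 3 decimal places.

6.751

n = 5, Σx = 562, Σy = 25.87, Σxy = 2890.82, Σx² = 64378
Sxx = Σx² − (Σx)²/n = 64378 − 63168.8 = 1209.2
Sxy = Σxy − (Σx)(Σy)/n = 2890.82 − 2907.788 = -16.968
b = Sxy/Sxx = -16.968/1209.2 = -0.014032
a = ȳ − b·x̄ = 5.174 − (-0.014032)·112.4 = 6.751244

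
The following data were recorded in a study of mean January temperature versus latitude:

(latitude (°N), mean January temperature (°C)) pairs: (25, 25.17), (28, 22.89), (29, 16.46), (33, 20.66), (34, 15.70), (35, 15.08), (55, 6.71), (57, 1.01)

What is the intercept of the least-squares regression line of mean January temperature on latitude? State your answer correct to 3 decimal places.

38.848

n = 8, Σx = 296, Σy = 123.68, Σxy = 3917.51, Σx² = 11994
Sxx = Σx² − (Σx)²/n = 11994 − 10952 = 1042
Sxy = Σxy − (Σx)(Σy)/n = 3917.51 − 4576.16 = -658.65
b = Sxy/Sxx = -658.65/1042 = -0.632102
a = ȳ − b·x̄ = 15.46 − (-0.632102)·37 = 38.847764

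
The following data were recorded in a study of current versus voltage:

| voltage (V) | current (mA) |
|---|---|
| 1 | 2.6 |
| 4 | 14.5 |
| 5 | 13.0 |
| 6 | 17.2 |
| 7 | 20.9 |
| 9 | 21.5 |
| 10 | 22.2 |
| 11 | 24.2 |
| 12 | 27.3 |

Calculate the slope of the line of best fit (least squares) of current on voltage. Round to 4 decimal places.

n = 9, Σx = 65, Σy = 163.4, Σxy = 1384.4, Σx² = 573
Sxx = Σx² − (Σx)²/n = 573 − 469.444444 = 103.555556
Sxy = Σxy − (Σx)(Σy)/n = 1384.4 − 1180.111111 = 204.288889
b = Sxy/Sxx = 204.288889/103.555556 = 1.972747

1.9727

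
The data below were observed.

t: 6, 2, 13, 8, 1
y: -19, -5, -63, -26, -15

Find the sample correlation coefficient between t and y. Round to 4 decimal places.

n = 5, Σx = 30, Σy = -128, Σxy = -1166, Σx² = 274, Σy² = 5256
Sxx = Σx² − (Σx)²/n = 274 − 180 = 94
Sxy = Σxy − (Σx)(Σy)/n = -1166 − (-768) = -398
Syy = Σy² − (Σy)²/n = 5256 − 3276.8 = 1979.2
r = Sxy/√(Sxx·Syy) = -398/√(186044.8) = -398/431.329109 = -0.922729

-0.9227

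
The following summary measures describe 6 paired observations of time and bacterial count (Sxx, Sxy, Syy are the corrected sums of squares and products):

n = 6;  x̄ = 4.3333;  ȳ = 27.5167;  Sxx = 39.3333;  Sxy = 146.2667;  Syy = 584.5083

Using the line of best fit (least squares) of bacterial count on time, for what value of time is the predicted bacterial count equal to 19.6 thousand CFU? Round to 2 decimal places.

b = Sxy/Sxx = 146.2667/39.3333 = 3.718648
a = ȳ − b·x̄ = 27.5167 − 3.718648·4.3333 = 11.402682
Set a + b·x = 19.6: x = (19.6 − 11.402682) / 3.718648 = 2.204381

2.20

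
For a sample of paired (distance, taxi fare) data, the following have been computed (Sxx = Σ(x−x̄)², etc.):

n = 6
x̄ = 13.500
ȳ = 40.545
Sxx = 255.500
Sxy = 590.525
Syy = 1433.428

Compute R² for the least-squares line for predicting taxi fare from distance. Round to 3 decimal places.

0.952

R² = Sxy²/(Sxx·Syy) = (590.525)²/(255.5·1433.428) = 0.952160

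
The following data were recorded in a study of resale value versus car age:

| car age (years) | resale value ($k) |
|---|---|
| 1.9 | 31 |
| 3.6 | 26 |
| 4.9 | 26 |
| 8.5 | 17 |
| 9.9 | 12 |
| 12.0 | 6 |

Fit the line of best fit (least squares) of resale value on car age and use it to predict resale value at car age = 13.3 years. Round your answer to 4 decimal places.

n = 6, Σx = 40.8, Σy = 118, Σxy = 615.2, Σx² = 354.84
Sxx = Σx² − (Σx)²/n = 354.84 − 277.44 = 77.4
Sxy = Σxy − (Σx)(Σy)/n = 615.2 − 802.4 = -187.2
b = Sxy/Sxx = -187.2/77.4 = -2.418605
a = ȳ − b·x̄ = 19.666667 − (-2.418605)·6.8 = 36.113178
ŷ(13.3) = a + b·13.3 = 36.113178 + (-2.418605)·13.3 = 3.945736

3.9457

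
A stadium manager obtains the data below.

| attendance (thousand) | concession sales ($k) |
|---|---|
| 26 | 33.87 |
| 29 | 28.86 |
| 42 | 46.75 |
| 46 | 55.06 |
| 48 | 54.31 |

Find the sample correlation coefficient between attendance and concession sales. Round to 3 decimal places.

0.961

n = 5, Σx = 191, Σy = 218.85, Σxy = 8820.7, Σx² = 7701, Σy² = 10146.8187
Sxx = Σx² − (Σx)²/n = 7701 − 7296.2 = 404.8
Sxy = Σxy − (Σx)(Σy)/n = 8820.7 − 8360.07 = 460.63
Syy = Σy² − (Σy)²/n = 10146.8187 − 9579.0645 = 567.7542
r = Sxy/√(Sxx·Syy) = 460.63/√(229826.90016) = 460.63/479.402649 = 0.960842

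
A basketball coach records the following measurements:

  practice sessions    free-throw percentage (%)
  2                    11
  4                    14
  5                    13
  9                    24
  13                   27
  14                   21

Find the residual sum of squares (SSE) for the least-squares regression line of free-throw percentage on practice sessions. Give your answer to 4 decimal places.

50.4043

n = 6, Σx = 47, Σy = 110, Σxy = 1004, Σx² = 491, Σy² = 2232
Sxx = Σx² − (Σx)²/n = 491 − 368.166667 = 122.833333
Sxy = Σxy − (Σx)(Σy)/n = 1004 − 861.666667 = 142.333333
Syy = Σy² − (Σy)²/n = 2232 − 2016.666667 = 215.333333
b = Sxy/Sxx = 142.333333/122.833333 = 1.158752
SSE = Syy − b·Sxy = 215.333333 − 1.158752·142.333333 = 50.404342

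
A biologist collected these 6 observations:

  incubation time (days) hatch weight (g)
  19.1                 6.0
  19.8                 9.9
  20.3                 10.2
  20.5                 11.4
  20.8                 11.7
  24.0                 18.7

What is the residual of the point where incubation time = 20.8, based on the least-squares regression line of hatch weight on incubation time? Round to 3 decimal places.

0.264

n = 6, Σx = 124.5, Σy = 67.9, Σxy = 1443.54, Σx² = 2597.83
Sxx = Σx² − (Σx)²/n = 2597.83 − 2583.375 = 14.455
Sxy = Σxy − (Σx)(Σy)/n = 1443.54 − 1408.925 = 34.615
b = Sxy/Sxx = 34.615/14.455 = 2.394673
a = ȳ − b·x̄ = 11.316667 − 2.394673·20.75 = -38.372801
ŷ(20.8) = -38.372801 + 2.394673·20.8 = 11.436400
residual = y − ŷ = 11.7 − 11.436400 = 0.263600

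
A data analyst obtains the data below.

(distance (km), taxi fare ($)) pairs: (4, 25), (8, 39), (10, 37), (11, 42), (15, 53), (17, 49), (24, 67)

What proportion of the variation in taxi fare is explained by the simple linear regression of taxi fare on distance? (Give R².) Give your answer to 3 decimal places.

n = 7, Σx = 89, Σy = 312, Σxy = 4480, Σx² = 1391, Σy² = 14978
Sxx = Σx² − (Σx)²/n = 1391 − 1131.571429 = 259.428571
Sxy = Σxy − (Σx)(Σy)/n = 4480 − 3966.857143 = 513.142857
Syy = Σy² − (Σy)²/n = 14978 − 13906.285714 = 1071.714286
R² = Sxy²/(Sxx·Syy) = (513.142857)²/(259.428571·1071.714286) = 0.947065

0.947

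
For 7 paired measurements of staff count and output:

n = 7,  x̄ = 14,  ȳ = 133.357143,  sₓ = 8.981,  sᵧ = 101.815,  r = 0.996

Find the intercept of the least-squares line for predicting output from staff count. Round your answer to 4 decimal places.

-24.7220

b = r · sᵧ/sₓ = 0.996 · 101.815/8.981 = 11.291364
a = ȳ − b·x̄ = 133.357143 − 11.291364·14 = -24.721953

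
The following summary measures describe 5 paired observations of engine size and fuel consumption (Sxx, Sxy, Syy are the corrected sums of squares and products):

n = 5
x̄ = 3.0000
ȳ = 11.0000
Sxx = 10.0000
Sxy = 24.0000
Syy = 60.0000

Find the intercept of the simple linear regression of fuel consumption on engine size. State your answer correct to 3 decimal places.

b = Sxy/Sxx = 24/10 = 2.4
a = ȳ − b·x̄ = 11 − 2.4·3 = 3.8

3.800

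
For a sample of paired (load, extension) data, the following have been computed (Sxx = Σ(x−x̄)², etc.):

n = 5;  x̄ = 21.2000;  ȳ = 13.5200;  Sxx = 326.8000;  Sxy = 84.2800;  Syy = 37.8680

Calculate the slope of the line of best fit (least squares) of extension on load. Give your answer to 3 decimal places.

0.258

b = Sxy/Sxx = 84.28/326.8 = 0.257895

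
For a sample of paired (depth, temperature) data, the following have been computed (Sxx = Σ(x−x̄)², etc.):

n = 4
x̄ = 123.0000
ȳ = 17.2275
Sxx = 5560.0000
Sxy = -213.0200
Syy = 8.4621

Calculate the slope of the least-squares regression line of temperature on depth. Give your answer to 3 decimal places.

-0.038

b = Sxy/Sxx = -213.02/5560 = -0.038313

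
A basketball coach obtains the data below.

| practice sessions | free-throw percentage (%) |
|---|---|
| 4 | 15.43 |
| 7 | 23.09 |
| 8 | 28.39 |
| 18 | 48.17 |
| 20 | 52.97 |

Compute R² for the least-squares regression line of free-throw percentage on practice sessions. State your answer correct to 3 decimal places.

0.992

n = 5, Σx = 57, Σy = 168.05, Σxy = 2376.93, Σx² = 853, Σy² = 6703.3949
Sxx = Σx² − (Σx)²/n = 853 − 649.8 = 203.2
Sxy = Σxy − (Σx)(Σy)/n = 2376.93 − 1915.77 = 461.16
Syy = Σy² − (Σy)²/n = 6703.3949 − 5648.1605 = 1055.2344
R² = Sxy²/(Sxx·Syy) = (461.16)²/(203.2·1055.2344) = 0.991815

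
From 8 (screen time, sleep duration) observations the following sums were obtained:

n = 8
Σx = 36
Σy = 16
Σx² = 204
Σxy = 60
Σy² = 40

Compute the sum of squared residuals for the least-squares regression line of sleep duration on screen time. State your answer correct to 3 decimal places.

Sxx = Σx² − (Σx)²/n = 204 − 162 = 42
Sxy = Σxy − (Σx)(Σy)/n = 60 − 72 = -12
Syy = Σy² − (Σy)²/n = 40 − 32 = 8
b = Sxy/Sxx = -12/42 = -0.285714
SSE = Syy − b·Sxy = 8 − (-0.285714)·(-12) = 4.571429

4.571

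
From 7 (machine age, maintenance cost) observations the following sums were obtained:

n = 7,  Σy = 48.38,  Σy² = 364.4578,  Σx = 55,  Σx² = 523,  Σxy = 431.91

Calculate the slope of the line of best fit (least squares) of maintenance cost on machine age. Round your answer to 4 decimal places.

Sxx = Σx² − (Σx)²/n = 523 − 432.142857 = 90.857143
Sxy = Σxy − (Σx)(Σy)/n = 431.91 − 380.128571 = 51.781429
b = Sxy/Sxx = 51.781429/90.857143 = 0.569921

0.5699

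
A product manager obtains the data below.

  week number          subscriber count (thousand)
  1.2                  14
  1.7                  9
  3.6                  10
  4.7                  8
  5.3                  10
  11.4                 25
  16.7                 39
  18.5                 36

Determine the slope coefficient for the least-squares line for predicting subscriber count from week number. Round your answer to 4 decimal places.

n = 8, Σx = 63.1, Σy = 151, Σxy = 1761, Σx² = 818.57
Sxx = Σx² − (Σx)²/n = 818.57 − 497.70125 = 320.86875
Sxy = Σxy − (Σx)(Σy)/n = 1761 − 1191.0125 = 569.9875
b = Sxy/Sxx = 569.9875/320.86875 = 1.776388

1.7764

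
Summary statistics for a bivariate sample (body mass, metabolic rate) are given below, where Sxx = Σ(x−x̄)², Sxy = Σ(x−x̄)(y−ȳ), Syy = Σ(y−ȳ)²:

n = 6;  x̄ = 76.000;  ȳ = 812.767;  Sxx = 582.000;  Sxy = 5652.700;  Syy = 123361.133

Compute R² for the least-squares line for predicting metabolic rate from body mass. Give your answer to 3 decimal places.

0.445

R² = Sxy²/(Sxx·Syy) = (5652.7)²/(582·123361.133) = 0.445052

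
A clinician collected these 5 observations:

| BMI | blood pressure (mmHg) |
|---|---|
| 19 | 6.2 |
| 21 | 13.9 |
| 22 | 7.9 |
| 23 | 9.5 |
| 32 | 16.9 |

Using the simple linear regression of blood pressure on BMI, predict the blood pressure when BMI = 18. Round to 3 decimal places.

n = 5, Σx = 117, Σy = 54.4, Σxy = 1342.8, Σx² = 2839
Sxx = Σx² − (Σx)²/n = 2839 − 2737.8 = 101.2
Sxy = Σxy − (Σx)(Σy)/n = 1342.8 − 1272.96 = 69.84
b = Sxy/Sxx = 69.84/101.2 = 0.690119
a = ȳ − b·x̄ = 10.88 − 0.690119·23.4 = -5.268775
ŷ(18) = a + b·18 = -5.268775 + 0.690119·18 = 7.153360

7.153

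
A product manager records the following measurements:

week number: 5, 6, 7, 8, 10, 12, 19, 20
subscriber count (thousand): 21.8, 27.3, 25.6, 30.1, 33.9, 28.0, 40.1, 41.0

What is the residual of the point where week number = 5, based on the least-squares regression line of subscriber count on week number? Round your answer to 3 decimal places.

n = 8, Σx = 87, Σy = 247.8, Σxy = 2949.7, Σx² = 1179
Sxx = Σx² − (Σx)²/n = 1179 − 946.125 = 232.875
Sxy = Σxy − (Σx)(Σy)/n = 2949.7 − 2694.825 = 254.875
b = Sxy/Sxx = 254.875/232.875 = 1.094471
a = ȳ − b·x̄ = 30.975 − 1.094471·10.875 = 19.072625
ŷ(5) = 19.072625 + 1.094471·5 = 24.544981
residual = y − ŷ = 21.8 − 24.544981 = -2.744981

-2.745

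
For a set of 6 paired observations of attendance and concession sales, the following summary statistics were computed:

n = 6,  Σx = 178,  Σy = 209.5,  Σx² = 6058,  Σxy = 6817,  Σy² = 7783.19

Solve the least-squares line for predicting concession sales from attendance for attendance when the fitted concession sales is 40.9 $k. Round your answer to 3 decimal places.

37.395

Sxx = Σx² − (Σx)²/n = 6058 − 5280.666667 = 777.333333
Sxy = Σxy − (Σx)(Σy)/n = 6817 − 6215.166667 = 601.833333
b = Sxy/Sxx = 601.833333/777.333333 = 0.774228
a = ȳ − b·x̄ = 34.916667 − 0.774228·29.666667 = 11.947899
Set a + b·x = 40.9: x = (40.9 − 11.947899) / 0.774228 = 37.394794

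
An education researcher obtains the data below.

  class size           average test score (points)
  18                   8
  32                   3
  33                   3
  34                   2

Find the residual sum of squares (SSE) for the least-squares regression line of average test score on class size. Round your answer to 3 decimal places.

n = 4, Σx = 117, Σy = 16, Σxy = 407, Σx² = 3593, Σy² = 86
Sxx = Σx² − (Σx)²/n = 3593 − 3422.25 = 170.75
Sxy = Σxy − (Σx)(Σy)/n = 407 − 468 = -61
Syy = Σy² − (Σy)²/n = 86 − 64 = 22
b = Sxy/Sxx = -61/170.75 = -0.357247
SSE = Syy − b·Sxy = 22 − (-0.357247)·(-61) = 0.207906

0.208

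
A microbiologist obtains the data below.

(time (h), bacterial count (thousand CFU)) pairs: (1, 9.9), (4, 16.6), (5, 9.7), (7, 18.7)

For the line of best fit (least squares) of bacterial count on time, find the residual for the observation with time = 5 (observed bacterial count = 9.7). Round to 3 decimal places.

-4.920

n = 4, Σx = 17, Σy = 54.9, Σxy = 255.7, Σx² = 91
Sxx = Σx² − (Σx)²/n = 91 − 72.25 = 18.75
Sxy = Σxy − (Σx)(Σy)/n = 255.7 − 233.325 = 22.375
b = Sxy/Sxx = 22.375/18.75 = 1.193333
a = ȳ − b·x̄ = 13.725 − 1.193333·4.25 = 8.653333
ŷ(5) = 8.653333 + 1.193333·5 = 14.62
residual = y − ŷ = 9.7 − 14.62 = -4.92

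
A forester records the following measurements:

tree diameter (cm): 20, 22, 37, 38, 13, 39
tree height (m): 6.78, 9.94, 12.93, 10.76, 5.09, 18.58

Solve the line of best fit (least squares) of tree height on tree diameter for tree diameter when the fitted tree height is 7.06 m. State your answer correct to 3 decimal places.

18.190

n = 6, Σx = 169, Σy = 64.08, Σxy = 2032.36, Σx² = 5387
Sxx = Σx² − (Σx)²/n = 5387 − 4760.166667 = 626.833333
Sxy = Σxy − (Σx)(Σy)/n = 2032.36 − 1804.92 = 227.44
b = Sxy/Sxx = 227.44/626.833333 = 0.362840
a = ȳ − b·x̄ = 10.68 − 0.362840·28.166667 = 0.460016
Set a + b·x = 7.06: x = (7.06 − 0.460016) / 0.362840 = 18.189808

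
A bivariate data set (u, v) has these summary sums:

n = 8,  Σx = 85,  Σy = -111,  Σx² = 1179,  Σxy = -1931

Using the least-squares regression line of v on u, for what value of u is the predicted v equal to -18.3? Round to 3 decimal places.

Sxx = Σx² − (Σx)²/n = 1179 − 903.125 = 275.875
Sxy = Σxy − (Σx)(Σy)/n = -1931 − (-1179.375) = -751.625
b = Sxy/Sxx = -751.625/275.875 = -2.724513
a = ȳ − b·x̄ = -13.875 − (-2.724513)·10.625 = 15.072950
Set a + b·x = -18.3: x = (-18.3 − 15.072950) / (-2.724513) = 12.249144

12.249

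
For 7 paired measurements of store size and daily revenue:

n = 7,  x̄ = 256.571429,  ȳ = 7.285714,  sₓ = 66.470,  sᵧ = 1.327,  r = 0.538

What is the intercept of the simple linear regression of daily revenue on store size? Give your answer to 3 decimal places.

4.530

b = r · sᵧ/sₓ = 0.538 · 1.327/66.47 = 0.010741
a = ȳ − b·x̄ = 7.285714 − 0.010741·256.571429 = 4.529989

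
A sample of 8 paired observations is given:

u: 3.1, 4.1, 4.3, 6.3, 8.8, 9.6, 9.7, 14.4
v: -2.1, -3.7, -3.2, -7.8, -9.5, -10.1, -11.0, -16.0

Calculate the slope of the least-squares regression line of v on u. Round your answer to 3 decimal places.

-1.230

n = 8, Σx = 60.3, Σy = -63.4, Σxy = -602.24, Σx² = 555.65
Sxx = Σx² − (Σx)²/n = 555.65 − 454.51125 = 101.13875
Sxy = Σxy − (Σx)(Σy)/n = -602.24 − (-477.8775) = -124.3625
b = Sxy/Sxx = -124.3625/101.13875 = -1.229623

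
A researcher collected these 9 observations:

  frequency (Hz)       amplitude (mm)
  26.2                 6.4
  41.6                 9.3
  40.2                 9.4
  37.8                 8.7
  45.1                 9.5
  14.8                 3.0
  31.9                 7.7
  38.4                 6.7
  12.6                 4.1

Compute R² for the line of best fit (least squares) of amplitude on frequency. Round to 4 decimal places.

n = 9, Σx = 288.6, Σy = 64.8, Σxy = 2288.72, Σx² = 10365.86, Σy² = 511.74
Sxx = Σx² − (Σx)²/n = 10365.86 − 9254.44 = 1111.42
Sxy = Σxy − (Σx)(Σy)/n = 2288.72 − 2077.92 = 210.8
Syy = Σy² − (Σy)²/n = 511.74 − 466.56 = 45.18
R² = Sxy²/(Sxx·Syy) = (210.8)²/(1111.42·45.18) = 0.884946

0.8849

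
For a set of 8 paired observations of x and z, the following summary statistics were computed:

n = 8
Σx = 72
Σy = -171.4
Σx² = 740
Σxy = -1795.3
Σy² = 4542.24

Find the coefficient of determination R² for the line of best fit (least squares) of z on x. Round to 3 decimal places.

0.798

Sxx = Σx² − (Σx)²/n = 740 − 648 = 92
Sxy = Σxy − (Σx)(Σy)/n = -1795.3 − (-1542.6) = -252.7
Syy = Σy² − (Σy)²/n = 4542.24 − 3672.245 = 869.995
R² = Sxy²/(Sxx·Syy) = (-252.7)²/(92·869.995) = 0.797822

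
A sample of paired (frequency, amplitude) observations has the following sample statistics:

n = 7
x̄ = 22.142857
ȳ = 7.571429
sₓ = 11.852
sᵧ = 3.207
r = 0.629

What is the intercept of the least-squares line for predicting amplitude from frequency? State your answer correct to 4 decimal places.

b = r · sᵧ/sₓ = 0.629 · 3.207/11.852 = 0.170199
a = ȳ − b·x̄ = 7.571429 − 0.170199·22.142857 = 3.802729

3.8027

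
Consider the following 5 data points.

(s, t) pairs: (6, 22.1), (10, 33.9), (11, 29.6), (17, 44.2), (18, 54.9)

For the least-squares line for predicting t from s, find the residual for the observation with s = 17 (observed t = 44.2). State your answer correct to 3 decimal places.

n = 5, Σx = 62, Σy = 184.7, Σxy = 2536.8, Σx² = 870
Sxx = Σx² − (Σx)²/n = 870 − 768.8 = 101.2
Sxy = Σxy − (Σx)(Σy)/n = 2536.8 − 2290.28 = 246.52
b = Sxy/Sxx = 246.52/101.2 = 2.435968
a = ȳ − b·x̄ = 36.94 − 2.435968·12.4 = 6.733992
ŷ(17) = 6.733992 + 2.435968·17 = 48.145455
residual = y − ŷ = 44.2 − 48.145455 = -3.945455

-3.945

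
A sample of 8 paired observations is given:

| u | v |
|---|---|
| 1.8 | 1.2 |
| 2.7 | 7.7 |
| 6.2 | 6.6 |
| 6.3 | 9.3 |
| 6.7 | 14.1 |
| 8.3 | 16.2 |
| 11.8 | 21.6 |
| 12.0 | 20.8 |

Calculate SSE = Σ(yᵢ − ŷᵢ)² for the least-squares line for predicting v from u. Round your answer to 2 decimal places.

n = 8, Σx = 55.8, Σy = 97.5, Σxy = 855.87, Σx² = 485.68, Σy² = 1551.23
Sxx = Σx² − (Σx)²/n = 485.68 − 389.205 = 96.475
Sxy = Σxy − (Σx)(Σy)/n = 855.87 − 680.0625 = 175.8075
Syy = Σy² − (Σy)²/n = 1551.23 − 1188.28125 = 362.94875
b = Sxy/Sxx = 175.8075/96.475 = 1.822311
SSE = Syy − b·Sxy = 362.94875 − 1.822311·175.8075 = 42.572725

42.57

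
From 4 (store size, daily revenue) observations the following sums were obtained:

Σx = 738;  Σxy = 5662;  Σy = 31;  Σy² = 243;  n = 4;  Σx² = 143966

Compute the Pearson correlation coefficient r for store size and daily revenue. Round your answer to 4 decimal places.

Sxx = Σx² − (Σx)²/n = 143966 − 136161 = 7805
Sxy = Σxy − (Σx)(Σy)/n = 5662 − 5719.5 = -57.5
Syy = Σy² − (Σy)²/n = 243 − 240.25 = 2.75
r = Sxy/√(Sxx·Syy) = -57.5/√(21463.75) = -57.5/146.505119 = -0.392478

-0.3925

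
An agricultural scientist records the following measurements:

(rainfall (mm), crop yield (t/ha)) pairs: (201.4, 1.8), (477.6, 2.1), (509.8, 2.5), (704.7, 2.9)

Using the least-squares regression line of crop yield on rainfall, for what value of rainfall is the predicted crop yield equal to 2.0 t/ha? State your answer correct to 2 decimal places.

n = 4, Σx = 1893.5, Σy = 9.3, Σxy = 4683.61, Σx² = 1025161.85
Sxx = Σx² − (Σx)²/n = 1025161.85 − 896335.5625 = 128826.2875
Sxy = Σxy − (Σx)(Σy)/n = 4683.61 − 4402.3875 = 281.2225
b = Sxy/Sxx = 281.2225/128826.2875 = 0.002183
a = ȳ − b·x̄ = 2.325 − 0.002183·473.375 = 1.291642
Set a + b·x = 2.0: x = (2.0 − 1.291642) / 0.002183 = 324.494511

324.49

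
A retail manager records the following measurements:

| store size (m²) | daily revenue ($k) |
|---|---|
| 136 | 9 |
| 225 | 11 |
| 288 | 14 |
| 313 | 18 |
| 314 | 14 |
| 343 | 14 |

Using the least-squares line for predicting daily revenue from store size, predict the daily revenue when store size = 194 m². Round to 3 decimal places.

10.817

n = 6, Σx = 1619, Σy = 80, Σxy = 22563, Σx² = 466279
Sxx = Σx² − (Σx)²/n = 466279 − 436860.166667 = 29418.833333
Sxy = Σxy − (Σx)(Σy)/n = 22563 − 21586.666667 = 976.333333
b = Sxy/Sxx = 976.333333/29418.833333 = 0.033187
a = ȳ − b·x̄ = 13.333333 − 0.033187·269.833333 = 4.378278
ŷ(194) = a + b·194 = 4.378278 + 0.033187·194 = 10.816625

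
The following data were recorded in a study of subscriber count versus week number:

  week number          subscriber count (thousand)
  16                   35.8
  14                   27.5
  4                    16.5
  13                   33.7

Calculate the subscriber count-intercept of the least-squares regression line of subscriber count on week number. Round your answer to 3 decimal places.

n = 4, Σx = 47, Σy = 113.5, Σxy = 1461.9, Σx² = 637
Sxx = Σx² − (Σx)²/n = 637 − 552.25 = 84.75
Sxy = Σxy − (Σx)(Σy)/n = 1461.9 − 1333.625 = 128.275
b = Sxy/Sxx = 128.275/84.75 = 1.513569
a = ȳ − b·x̄ = 28.375 − 1.513569·11.75 = 10.590560

10.591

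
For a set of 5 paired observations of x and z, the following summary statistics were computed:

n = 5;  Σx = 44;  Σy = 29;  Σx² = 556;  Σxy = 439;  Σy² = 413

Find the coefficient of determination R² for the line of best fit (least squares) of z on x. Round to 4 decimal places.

0.8175

Sxx = Σx² − (Σx)²/n = 556 − 387.2 = 168.8
Sxy = Σxy − (Σx)(Σy)/n = 439 − 255.2 = 183.8
Syy = Σy² − (Σy)²/n = 413 − 168.2 = 244.8
R² = Sxy²/(Sxx·Syy) = (183.8)²/(168.8·244.8) = 0.817537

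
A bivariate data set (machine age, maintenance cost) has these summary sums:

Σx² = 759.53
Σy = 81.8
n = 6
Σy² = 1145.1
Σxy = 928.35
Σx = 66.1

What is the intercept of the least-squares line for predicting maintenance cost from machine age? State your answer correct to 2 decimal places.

Sxx = Σx² − (Σx)²/n = 759.53 − 728.201667 = 31.328333
Sxy = Σxy − (Σx)(Σy)/n = 928.35 − 901.163333 = 27.186667
b = Sxy/Sxx = 27.186667/31.328333 = 0.867798
a = ȳ − b·x̄ = 13.633333 − 0.867798·11.016667 = 4.073091

4.07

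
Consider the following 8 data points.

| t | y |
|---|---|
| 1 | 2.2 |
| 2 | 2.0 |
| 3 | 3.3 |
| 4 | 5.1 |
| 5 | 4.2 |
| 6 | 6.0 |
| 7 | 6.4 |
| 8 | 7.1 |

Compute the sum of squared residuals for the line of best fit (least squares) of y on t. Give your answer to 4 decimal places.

n = 8, Σx = 36, Σy = 36.3, Σxy = 195.1, Σx² = 204, Σy² = 190.75
Sxx = Σx² − (Σx)²/n = 204 − 162 = 42
Sxy = Σxy − (Σx)(Σy)/n = 195.1 − 163.35 = 31.75
Syy = Σy² − (Σy)²/n = 190.75 − 164.71125 = 26.03875
b = Sxy/Sxx = 31.75/42 = 0.755952
SSE = Syy − b·Sxy = 26.03875 − 0.755952·31.75 = 2.037262

2.0373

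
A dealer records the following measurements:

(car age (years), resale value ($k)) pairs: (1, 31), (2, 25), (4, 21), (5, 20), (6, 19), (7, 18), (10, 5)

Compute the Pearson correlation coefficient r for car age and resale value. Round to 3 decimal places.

n = 7, Σx = 35, Σy = 139, Σxy = 555, Σx² = 231, Σy² = 3137
Sxx = Σx² − (Σx)²/n = 231 − 175 = 56
Sxy = Σxy − (Σx)(Σy)/n = 555 − 695 = -140
Syy = Σy² − (Σy)²/n = 3137 − 2760.142857 = 376.857143
r = Sxy/√(Sxx·Syy) = -140/√(21104) = -140/145.272158 = -0.963708

-0.964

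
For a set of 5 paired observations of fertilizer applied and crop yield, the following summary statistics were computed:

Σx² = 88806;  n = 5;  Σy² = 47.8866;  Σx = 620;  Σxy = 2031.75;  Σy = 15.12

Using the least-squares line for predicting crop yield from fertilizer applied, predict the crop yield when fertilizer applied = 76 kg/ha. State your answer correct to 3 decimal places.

2.393

Sxx = Σx² − (Σx)²/n = 88806 − 76880 = 11926
Sxy = Σxy − (Σx)(Σy)/n = 2031.75 − 1874.88 = 156.87
b = Sxy/Sxx = 156.87/11926 = 0.013154
a = ȳ − b·x̄ = 3.024 − 0.013154·124 = 1.392952
ŷ(76) = a + b·76 = 1.392952 + 0.013154·76 = 2.392627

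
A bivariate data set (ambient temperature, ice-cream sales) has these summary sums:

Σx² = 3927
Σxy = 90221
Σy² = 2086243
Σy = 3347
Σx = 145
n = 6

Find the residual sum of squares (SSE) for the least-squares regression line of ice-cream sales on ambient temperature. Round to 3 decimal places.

13076.284

Sxx = Σx² − (Σx)²/n = 3927 − 3504.166667 = 422.833333
Sxy = Σxy − (Σx)(Σy)/n = 90221 − 80885.833333 = 9335.166667
Syy = Σy² − (Σy)²/n = 2086243 − 1867068.166667 = 219174.833333
b = Sxy/Sxx = 9335.166667/422.833333 = 22.077651
SSE = Syy − b·Sxy = 219174.833333 − 22.077651·9335.166667 = 13076.283800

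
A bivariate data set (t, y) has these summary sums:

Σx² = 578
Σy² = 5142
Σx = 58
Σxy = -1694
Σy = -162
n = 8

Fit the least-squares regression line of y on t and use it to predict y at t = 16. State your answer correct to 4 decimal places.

Sxx = Σx² − (Σx)²/n = 578 − 420.5 = 157.5
Sxy = Σxy − (Σx)(Σy)/n = -1694 − (-1174.5) = -519.5
b = Sxy/Sxx = -519.5/157.5 = -3.298413
a = ȳ − b·x̄ = -20.25 − (-3.298413)·7.25 = 3.663492
ŷ(16) = a + b·16 = 3.663492 + (-3.298413)·16 = -49.111111

-49.1111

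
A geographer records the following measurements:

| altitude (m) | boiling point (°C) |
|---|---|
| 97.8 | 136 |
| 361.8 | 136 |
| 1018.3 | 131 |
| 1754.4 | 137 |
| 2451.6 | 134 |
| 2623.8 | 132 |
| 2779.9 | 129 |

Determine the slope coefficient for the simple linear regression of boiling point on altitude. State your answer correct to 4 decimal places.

-0.0015

n = 7, Σx = 11087.6, Σy = 935, Σxy = 1469718.8, Σx² = 24877831.34
Sxx = Σx² − (Σx)²/n = 24877831.34 − 17562124.822857 = 7315706.517143
Sxy = Σxy − (Σx)(Σy)/n = 1469718.8 − 1480986.571429 = -11267.771429
b = Sxy/Sxx = -11267.771429/7315706.517143 = -0.001540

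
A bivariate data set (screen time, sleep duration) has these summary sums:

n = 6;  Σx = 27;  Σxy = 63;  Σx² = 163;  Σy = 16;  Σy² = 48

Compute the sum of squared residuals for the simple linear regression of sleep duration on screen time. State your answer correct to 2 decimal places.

3.38

Sxx = Σx² − (Σx)²/n = 163 − 121.5 = 41.5
Sxy = Σxy − (Σx)(Σy)/n = 63 − 72 = -9
Syy = Σy² − (Σy)²/n = 48 − 42.666667 = 5.333333
b = Sxy/Sxx = -9/41.5 = -0.216867
SSE = Syy − b·Sxy = 5.333333 − (-0.216867)·(-9) = 3.381526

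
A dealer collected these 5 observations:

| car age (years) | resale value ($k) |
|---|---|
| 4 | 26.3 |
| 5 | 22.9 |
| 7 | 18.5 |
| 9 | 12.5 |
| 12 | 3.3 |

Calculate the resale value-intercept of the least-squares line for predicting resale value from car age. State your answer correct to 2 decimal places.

37.64

n = 5, Σx = 37, Σy = 83.5, Σxy = 501.3, Σx² = 315
Sxx = Σx² − (Σx)²/n = 315 − 273.8 = 41.2
Sxy = Σxy − (Σx)(Σy)/n = 501.3 − 617.9 = -116.6
b = Sxy/Sxx = -116.6/41.2 = -2.830097
a = ȳ − b·x̄ = 16.7 − (-2.830097)·7.4 = 37.642718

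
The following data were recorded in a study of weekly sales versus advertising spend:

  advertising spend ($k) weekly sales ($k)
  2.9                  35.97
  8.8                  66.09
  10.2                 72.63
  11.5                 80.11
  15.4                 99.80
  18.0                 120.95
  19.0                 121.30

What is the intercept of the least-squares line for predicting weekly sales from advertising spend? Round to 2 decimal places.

18.39

n = 7, Σx = 85.8, Σy = 596.85, Σxy = 8366.716, Σx² = 1244.3
Sxx = Σx² − (Σx)²/n = 1244.3 − 1051.662857 = 192.637143
Sxy = Σxy − (Σx)(Σy)/n = 8366.716 − 7315.675714 = 1051.040286
b = Sxy/Sxx = 1051.040286/192.637143 = 5.456062
a = ȳ − b·x̄ = 85.264286 − 5.456062·12.257143 = 18.388549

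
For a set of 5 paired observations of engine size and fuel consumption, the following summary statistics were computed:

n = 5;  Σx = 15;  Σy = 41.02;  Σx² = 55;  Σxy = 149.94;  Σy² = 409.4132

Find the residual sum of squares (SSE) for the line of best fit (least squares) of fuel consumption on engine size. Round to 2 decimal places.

0.63

Sxx = Σx² − (Σx)²/n = 55 − 45 = 10
Sxy = Σxy − (Σx)(Σy)/n = 149.94 − 123.06 = 26.88
Syy = Σy² − (Σy)²/n = 409.4132 − 336.52808 = 72.88512
b = Sxy/Sxx = 26.88/10 = 2.688
SSE = Syy − b·Sxy = 72.88512 − 2.688·26.88 = 0.63168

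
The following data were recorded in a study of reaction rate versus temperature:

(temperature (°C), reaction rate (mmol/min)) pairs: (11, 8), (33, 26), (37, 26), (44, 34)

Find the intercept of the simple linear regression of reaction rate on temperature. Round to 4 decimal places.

-0.4476

n = 4, Σx = 125, Σy = 94, Σxy = 3404, Σx² = 4515
Sxx = Σx² − (Σx)²/n = 4515 − 3906.25 = 608.75
Sxy = Σxy − (Σx)(Σy)/n = 3404 − 2937.5 = 466.5
b = Sxy/Sxx = 466.5/608.75 = 0.766324
a = ȳ − b·x̄ = 23.5 − 0.766324·31.25 = -0.447639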